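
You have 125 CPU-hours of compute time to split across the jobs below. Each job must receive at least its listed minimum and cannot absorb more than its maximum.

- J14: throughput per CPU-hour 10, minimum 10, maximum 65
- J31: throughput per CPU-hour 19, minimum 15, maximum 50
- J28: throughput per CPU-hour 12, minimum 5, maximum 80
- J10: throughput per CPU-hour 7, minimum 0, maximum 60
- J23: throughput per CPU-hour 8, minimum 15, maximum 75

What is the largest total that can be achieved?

1770

Meeting every minimum uses 10+15+5+0+15 = 45 CPU-hours, leaving 80.
Highest throughput per CPU-hour first: J31 19 > J28 12 > J14 10 > J23 8 > J10 7.
J31: +35 to 50 (cap) — 45 left.
J28: +45 (room for 75) → 50. Pool exhausted.
Total = 10×10 + 19×50 + 12×50 + 8×15 = 1770.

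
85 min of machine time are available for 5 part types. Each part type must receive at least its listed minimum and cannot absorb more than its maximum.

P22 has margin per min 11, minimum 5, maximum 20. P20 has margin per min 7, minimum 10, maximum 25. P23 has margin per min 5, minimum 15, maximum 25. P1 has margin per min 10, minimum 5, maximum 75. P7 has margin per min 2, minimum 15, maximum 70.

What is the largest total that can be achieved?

645

Meeting every minimum uses 5+10+15+5+15 = 50 min, leaving 35.
Highest margin per min first: P22 11 > P1 10 > P20 7 > P23 5 > P7 2.
P22 takes 15 more to reach its cap of 20 ; 20 left.
Only 20 left; P1 takes them to reach 25.
Total = 11×20 + 7×10 + 5×15 + 10×25 + 2×15 = 645.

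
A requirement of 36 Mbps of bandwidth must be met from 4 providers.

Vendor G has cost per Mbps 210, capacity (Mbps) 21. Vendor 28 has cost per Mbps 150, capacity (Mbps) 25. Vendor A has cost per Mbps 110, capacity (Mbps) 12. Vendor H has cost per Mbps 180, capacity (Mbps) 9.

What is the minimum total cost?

4920

Cheapest first:
Vendor A at 110: take all 12 Mbps → 24 still needed.
Vendor 28 at 150: take 24 of its 25 → requirement met.
Vendor H, Vendor G: unused.
Cost = 12×110 + 24×150 = 4920.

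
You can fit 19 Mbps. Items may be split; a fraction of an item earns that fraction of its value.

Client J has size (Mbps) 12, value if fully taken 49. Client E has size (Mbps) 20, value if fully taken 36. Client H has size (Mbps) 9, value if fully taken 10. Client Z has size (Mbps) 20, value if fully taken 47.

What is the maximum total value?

Best value per unit of size first: Client J 49/12≈4.08, Client Z 47/20≈2.35, Client E 36/20≈1.8, Client H 10/9≈1.11.
All 12 Mbps of Client J fit (value 49) → 7 remain.
Only 7 Mbps remain; take 7/20 of Client Z for value 47×7/20 = 16.45.
Total value = 65.45.

65.45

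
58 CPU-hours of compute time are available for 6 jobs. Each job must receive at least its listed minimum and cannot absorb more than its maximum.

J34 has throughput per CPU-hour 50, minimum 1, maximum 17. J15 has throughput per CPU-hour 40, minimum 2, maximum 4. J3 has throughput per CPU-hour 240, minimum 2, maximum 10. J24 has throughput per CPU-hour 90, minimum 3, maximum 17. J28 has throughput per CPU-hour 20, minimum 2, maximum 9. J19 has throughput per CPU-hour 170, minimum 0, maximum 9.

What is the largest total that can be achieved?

6470

Meeting every minimum uses 1+2+2+3+2+0 = 10 CPU-hours, leaving 48.
Order the jobs by throughput per CPU-hour: J3 240 > J19 170 > J24 90 > J34 50 > J15 40 > J28 20.
J3: +8 to 10 (cap) — 40 left.
J19: +9 to 9 (cap) — 31 left.
Give J24 14 more to hit its cap of 17 — 17 left.
Give J34 16 more to hit its cap of 17 — 1 left.
J15 has room for 2 more but only 1 remain, so it gets 3.
Total = 50×17 + 40×3 + 240×10 + 90×17 + 20×2 + 170×9 = 6470.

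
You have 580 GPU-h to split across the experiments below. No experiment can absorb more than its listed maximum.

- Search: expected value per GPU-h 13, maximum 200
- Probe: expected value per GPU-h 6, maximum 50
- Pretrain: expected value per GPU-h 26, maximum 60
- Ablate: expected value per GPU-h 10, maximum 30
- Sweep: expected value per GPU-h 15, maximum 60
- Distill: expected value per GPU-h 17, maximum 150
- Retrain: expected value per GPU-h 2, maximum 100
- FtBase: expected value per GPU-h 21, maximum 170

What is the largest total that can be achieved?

Order the experiments by expected value per GPU-h: Pretrain 26 > FtBase 21 > Distill 17 > Sweep 15 > Search 13 > Ablate 10 > Probe 6 > Retrain 2.
Give Pretrain 60 to hit its cap of 60 — 520 left.
FtBase: +170 to 170 (cap) — 350 left.
Give Distill 150 to hit its cap of 150 — 200 left.
Sweep takes 60 to reach its cap of 60 — 140 left.
Search has room for 200 but only 140 remain, so it gets 140.
Total = 13×140 + 26×60 + 15×60 + 17×150 + 21×170 = 10400.

10400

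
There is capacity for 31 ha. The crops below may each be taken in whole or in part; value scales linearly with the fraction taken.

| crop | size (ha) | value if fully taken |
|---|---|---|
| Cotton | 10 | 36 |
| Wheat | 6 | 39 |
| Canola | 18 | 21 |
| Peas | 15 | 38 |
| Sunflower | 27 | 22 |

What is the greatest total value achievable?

Best value per unit of size first: Wheat 39/6≈6.5, Cotton 36/10≈3.6, Peas 38/15≈2.53, Canola 21/18≈1.17, Sunflower 22/27≈0.815.
All 6 ha of Wheat fit (value 39) — 25 remain.
Take all of Cotton (10 ha, value 36) — 15 ha left.
Peas: take in full, 15 ha for value 38 — 0 left.
Total value = 113.

113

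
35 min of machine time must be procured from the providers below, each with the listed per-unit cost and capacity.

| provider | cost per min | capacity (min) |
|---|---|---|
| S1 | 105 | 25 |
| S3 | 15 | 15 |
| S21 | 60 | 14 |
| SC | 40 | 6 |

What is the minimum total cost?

1305

Use providers in increasing cost order.
S3 at 15: take all 15 min — 20 still needed.
Take 6 from SC at 40 — need 14 more.
S21 at 60: take all 14 min — 0 still needed.
S1: unused.
Cost = 15×15 + 6×40 + 14×60 = 1305.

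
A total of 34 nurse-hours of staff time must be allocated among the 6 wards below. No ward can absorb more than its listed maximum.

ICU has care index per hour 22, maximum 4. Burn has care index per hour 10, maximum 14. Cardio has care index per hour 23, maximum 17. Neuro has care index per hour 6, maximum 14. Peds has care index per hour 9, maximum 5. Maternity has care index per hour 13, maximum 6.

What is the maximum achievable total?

Order the wards by care index per hour: Cardio 23 > ICU 22 > Maternity 13 > Burn 10 > Peds 9 > Neuro 6.
Cardio takes 17 to reach its cap of 17 → 17 left.
Give ICU 4 to hit its cap of 4 → 13 left.
Give Maternity 6 to hit its cap of 6 → 7 left.
Burn has room for 14 but only 7 remain, so it gets 7.
Total = 22×4 + 10×7 + 23×17 + 13×6 = 627.

627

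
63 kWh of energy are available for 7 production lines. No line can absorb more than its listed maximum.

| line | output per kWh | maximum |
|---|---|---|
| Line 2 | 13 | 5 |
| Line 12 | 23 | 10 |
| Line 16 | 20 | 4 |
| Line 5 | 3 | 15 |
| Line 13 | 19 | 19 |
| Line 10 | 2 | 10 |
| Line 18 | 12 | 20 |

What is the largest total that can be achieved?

Order the production lines by output per kWh: Line 12 23 > Line 16 20 > Line 13 19 > Line 2 13 > Line 18 12 > Line 5 3 > Line 10 2.
Line 12 takes 10 to reach its cap of 10 → 53 left.
Line 16 takes 4 to reach its cap of 4 → 49 left.
Give Line 13 19 to hit its cap of 19 → 30 left.
Line 2 takes 5 to reach its cap of 5 → 25 left.
Give Line 18 20 to hit its cap of 20 → 5 left.
Line 5 has room for 15 but only 5 remain, so it gets 5.
Total = 13×5 + 23×10 + 20×4 + 3×5 + 19×19 + 12×20 = 991.

991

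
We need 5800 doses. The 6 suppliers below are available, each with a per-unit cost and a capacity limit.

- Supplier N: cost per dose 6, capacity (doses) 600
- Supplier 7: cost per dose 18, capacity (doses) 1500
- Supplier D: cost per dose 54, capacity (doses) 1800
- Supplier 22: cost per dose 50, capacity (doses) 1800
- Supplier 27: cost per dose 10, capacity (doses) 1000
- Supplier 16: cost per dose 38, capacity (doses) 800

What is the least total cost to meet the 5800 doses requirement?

Use suppliers in increasing cost order.
Take 600 from Supplier N at 6 → need 5200 more.
Take 1000 from Supplier 27 at 10 → need 4200 more.
Supplier 7 (18): use full 1500 → 2700 doses to go.
Take 800 from Supplier 16 at 38 → need 1900 more.
Supplier 22 at 50: take all 1800 doses → 100 still needed.
Supplier D at 54: take 100 of its 1800 → requirement met.
Cost = 600×6 + 1000×10 + 1500×18 + 800×38 + 1800×50 + 100×54 = 166400.

166400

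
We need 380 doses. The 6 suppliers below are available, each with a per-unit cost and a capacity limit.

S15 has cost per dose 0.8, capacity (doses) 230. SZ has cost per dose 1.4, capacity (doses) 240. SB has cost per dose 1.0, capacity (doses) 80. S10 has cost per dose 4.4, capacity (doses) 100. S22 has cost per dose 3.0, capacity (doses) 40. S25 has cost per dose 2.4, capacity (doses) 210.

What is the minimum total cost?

Cheapest first:
S15 (0.8): use full 230 — 150 doses to go.
Take 80 from SB at 1.0 — need 70 more.
SZ at 1.4: take 70 of its 240 — requirement met.
S25, S22, S10: unused.
Cost = 230×0.8 + 80×1.0 + 70×1.4 = 362.

362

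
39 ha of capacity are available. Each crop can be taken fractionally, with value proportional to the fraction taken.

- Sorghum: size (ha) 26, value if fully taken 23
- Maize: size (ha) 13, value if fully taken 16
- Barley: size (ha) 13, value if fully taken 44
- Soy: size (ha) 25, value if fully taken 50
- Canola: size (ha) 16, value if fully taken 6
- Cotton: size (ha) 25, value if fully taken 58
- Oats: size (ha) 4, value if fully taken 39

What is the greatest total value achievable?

134.04

Sort by value density: Oats 39/4≈9.75, Barley 44/13≈3.38, Cotton 58/25≈2.32, Soy 50/25≈2, Maize 16/13≈1.23, Sorghum 23/26≈0.885, Canola 6/16≈0.375.
Oats: take in full, 4 ha for value 39 → 35 left.
Take all of Barley (13 ha, value 44) → 22 ha left.
Fill the last 22 ha with part of Cotton: 22/25 of it earns 51.04.
Total value = 134.04.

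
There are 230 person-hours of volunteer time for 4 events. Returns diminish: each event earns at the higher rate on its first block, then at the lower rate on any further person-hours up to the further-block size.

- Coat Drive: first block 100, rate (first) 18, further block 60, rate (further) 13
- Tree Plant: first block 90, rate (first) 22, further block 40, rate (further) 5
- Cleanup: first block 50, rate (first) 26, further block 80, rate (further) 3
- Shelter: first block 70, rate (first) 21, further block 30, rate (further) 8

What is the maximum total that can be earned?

Treat each block as its own option and order by rate: Cleanup/first 26 > Tree Plant/first 22 > Shelter/first 21 > Coat Drive/first 18 > Coat Drive/second 13 > Shelter/second 8 > Tree Plant/second 5 > Cleanup/second 3.
Fill Cleanup first block (50 at 26) → 180 left.
Fill Tree Plant first block (90 at 22) → 90 left.
Fill Shelter first block (70 at 21) → 20 left.
Coat Drive first at 18: only 20 left, fill 20.
Total = 26×50 + 22×90 + 21×70 + 18×20 = 5110.

5110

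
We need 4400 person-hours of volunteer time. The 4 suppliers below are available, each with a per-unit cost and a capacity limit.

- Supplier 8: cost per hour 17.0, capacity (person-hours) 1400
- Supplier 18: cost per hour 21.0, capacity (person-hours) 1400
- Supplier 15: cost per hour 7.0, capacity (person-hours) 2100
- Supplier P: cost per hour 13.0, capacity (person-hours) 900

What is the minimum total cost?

50200

Cheapest first:
Supplier 15 at 7.0: take all 2100 person-hours — 2300 still needed.
Supplier P at 13.0: take all 900 person-hours — 1400 still needed.
Supplier 8 at 17.0: take all 1400 person-hours — 0 still needed.
Supplier 18: unused.
Cost = 2100×7.0 + 900×13.0 + 1400×17.0 = 50200.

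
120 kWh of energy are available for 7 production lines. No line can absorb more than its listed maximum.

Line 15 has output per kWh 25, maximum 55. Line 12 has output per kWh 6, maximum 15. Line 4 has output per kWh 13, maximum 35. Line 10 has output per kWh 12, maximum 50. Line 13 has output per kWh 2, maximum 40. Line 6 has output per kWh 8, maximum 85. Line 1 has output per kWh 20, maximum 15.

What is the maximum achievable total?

Rank by output per kWh: Line 15 25 > Line 1 20 > Line 4 13 > Line 10 12 > Line 6 8 > Line 12 6 > Line 13 2.
Give Line 15 55 to hit its cap of 55 — 65 left.
Line 1 takes 15 to reach its cap of 15 — 50 left.
Give Line 4 35 to hit its cap of 35 — 15 left.
Only 15 left; Line 10 takes them to reach 15.
Total = 25×55 + 13×35 + 12×15 + 20×15 = 2310.

2310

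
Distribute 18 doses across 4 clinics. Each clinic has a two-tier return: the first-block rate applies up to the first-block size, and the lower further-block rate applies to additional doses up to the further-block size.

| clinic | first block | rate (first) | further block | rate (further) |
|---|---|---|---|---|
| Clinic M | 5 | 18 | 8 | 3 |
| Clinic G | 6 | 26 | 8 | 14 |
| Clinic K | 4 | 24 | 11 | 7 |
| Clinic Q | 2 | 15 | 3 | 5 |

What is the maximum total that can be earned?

386

Order all 8 blocks by rate: Clinic G/first 26 > Clinic K/first 24 > Clinic M/first 18 > Clinic Q/first 15 > Clinic G/second 14 > Clinic K/second 7 > Clinic Q/second 5 > Clinic M/second 3.
Clinic G/first (26): +6 → 12 left.
Clinic K first at 24: fill all 4 → 8 left.
Fill Clinic M first block (5 at 18) → 3 left.
Clinic Q first at 15: fill all 2 → 1 left.
1 remain; put them into Clinic G second at 14.
Total = 26×6 + 24×4 + 18×5 + 15×2 + 14×1 = 386.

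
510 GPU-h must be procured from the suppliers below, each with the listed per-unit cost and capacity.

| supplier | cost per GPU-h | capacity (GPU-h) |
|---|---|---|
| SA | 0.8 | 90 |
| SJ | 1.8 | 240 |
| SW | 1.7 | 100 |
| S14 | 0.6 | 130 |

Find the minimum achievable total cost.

Use suppliers in increasing cost order.
S14 at 0.6: take all 130 GPU-h — 380 still needed.
SA (0.8): use full 90 — 290 GPU-h to go.
Take 100 from SW at 1.7 — need 190 more.
Take 190 from SJ at 1.8 to finish.
Cost = 130×0.6 + 90×0.8 + 100×1.7 + 190×1.8 = 662.

662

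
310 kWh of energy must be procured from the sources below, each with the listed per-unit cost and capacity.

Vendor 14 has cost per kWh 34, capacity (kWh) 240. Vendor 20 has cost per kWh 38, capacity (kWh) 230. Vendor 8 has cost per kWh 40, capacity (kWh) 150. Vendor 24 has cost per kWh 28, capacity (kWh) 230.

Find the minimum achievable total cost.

Fill from the cheapest source first.
Take 230 from Vendor 24 at 28 → need 80 more.
Vendor 14 (34): take the remaining 80 → done.
Vendor 20, Vendor 8: unused.
Cost = 230×28 + 80×34 = 9160.

9160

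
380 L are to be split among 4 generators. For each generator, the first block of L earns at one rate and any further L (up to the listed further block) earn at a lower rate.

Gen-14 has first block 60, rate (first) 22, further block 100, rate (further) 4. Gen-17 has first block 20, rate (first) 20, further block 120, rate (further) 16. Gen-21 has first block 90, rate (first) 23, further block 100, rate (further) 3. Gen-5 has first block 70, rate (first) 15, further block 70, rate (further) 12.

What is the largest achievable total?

Order all 8 blocks by rate: Gen-21/first 23 > Gen-14/first 22 > Gen-17/first 20 > Gen-17/second 16 > Gen-5/first 15 > Gen-5/second 12 > Gen-14/second 4 > Gen-21/second 3.
Gen-21 first at 23: fill all 90 — 290 left.
Gen-14 first at 22: fill all 60 — 230 left.
Gen-17/first (20): +20 — 210 left.
Fill Gen-17 second block (120 at 16) — 90 left.
Gen-5 first at 15: fill all 70 — 20 left.
Gen-5 second at 12: only 20 left, fill 20.
Total = 23×90 + 22×60 + 20×20 + 16×120 + 15×70 + 12×20 = 7000.

7000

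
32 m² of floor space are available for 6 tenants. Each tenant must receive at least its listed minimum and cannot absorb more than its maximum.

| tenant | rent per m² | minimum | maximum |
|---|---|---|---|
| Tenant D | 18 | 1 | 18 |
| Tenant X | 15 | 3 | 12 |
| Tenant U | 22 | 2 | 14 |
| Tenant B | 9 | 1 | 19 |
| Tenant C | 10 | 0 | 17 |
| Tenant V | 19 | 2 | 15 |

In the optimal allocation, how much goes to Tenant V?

13

Meeting every minimum uses 1+3+2+1+0+2 = 9 m², leaving 23.
Order the tenants by rent per m²: Tenant U 22 > Tenant V 19 > Tenant D 18 > Tenant X 15 > Tenant C 10 > Tenant B 9.
Give Tenant U 12 more to hit its cap of 14 ; 11 left.
Tenant V has room for 13 more but only 11 remain, so it gets 13.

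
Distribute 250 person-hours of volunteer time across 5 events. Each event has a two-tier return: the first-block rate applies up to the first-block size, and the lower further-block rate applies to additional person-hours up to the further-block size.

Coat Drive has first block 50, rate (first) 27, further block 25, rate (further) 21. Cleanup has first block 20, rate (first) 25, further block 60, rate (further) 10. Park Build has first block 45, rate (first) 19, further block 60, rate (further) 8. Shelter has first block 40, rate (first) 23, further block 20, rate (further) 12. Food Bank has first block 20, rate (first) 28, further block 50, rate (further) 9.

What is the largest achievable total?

Order all 10 blocks by rate: Food Bank/first 28 > Coat Drive/first 27 > Cleanup/first 25 > Shelter/first 23 > Coat Drive/second 21 > Park Build/first 19 > Shelter/second 12 > Cleanup/second 10 > Food Bank/second 9 > Park Build/second 8.
Food Bank first at 28: fill all 20 → 230 left.
Coat Drive first at 27: fill all 50 → 180 left.
Fill Cleanup first block (20 at 25) → 160 left.
Shelter first at 23: fill all 40 → 120 left.
Fill Coat Drive second block (25 at 21) → 95 left.
Park Build/first (19): +45 → 50 left.
Shelter second at 12: fill all 20 → 30 left.
30 remain; put them into Cleanup second at 10.
Total = 28×20 + 27×50 + 25×20 + 23×40 + 21×25 + 19×45 + 12×20 + 10×30 = 5250.

5250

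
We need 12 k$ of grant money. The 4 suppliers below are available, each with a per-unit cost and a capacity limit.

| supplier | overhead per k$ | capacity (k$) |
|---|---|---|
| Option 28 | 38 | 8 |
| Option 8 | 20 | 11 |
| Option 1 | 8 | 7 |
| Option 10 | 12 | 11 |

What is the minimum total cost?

116

Use suppliers in increasing cost order.
Option 1 at 8: take all 7 k$ → 5 still needed.
Option 10 (12): take the remaining 5 → done.
Option 8, Option 28: unused.
Cost = 7×8 + 5×12 = 116.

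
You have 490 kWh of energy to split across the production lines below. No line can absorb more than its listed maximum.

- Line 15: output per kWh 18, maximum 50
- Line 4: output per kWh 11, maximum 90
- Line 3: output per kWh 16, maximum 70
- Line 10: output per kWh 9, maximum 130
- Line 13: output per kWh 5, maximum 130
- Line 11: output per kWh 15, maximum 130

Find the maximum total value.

6230

Rank by output per kWh: Line 15 18 > Line 3 16 > Line 11 15 > Line 4 11 > Line 10 9 > Line 13 5.
Line 15 takes 50 to reach its cap of 50 — 440 left.
Line 3: +70 to 70 (cap) — 370 left.
Give Line 11 130 to hit its cap of 130 — 240 left.
Give Line 4 90 to hit its cap of 90 — 150 left.
Line 10 takes 130 to reach its cap of 130 — 20 left.
Line 13: +20 (room for 130) → 20. Pool exhausted.
Total = 18×50 + 11×90 + 16×70 + 9×130 + 5×20 + 15×130 = 6230.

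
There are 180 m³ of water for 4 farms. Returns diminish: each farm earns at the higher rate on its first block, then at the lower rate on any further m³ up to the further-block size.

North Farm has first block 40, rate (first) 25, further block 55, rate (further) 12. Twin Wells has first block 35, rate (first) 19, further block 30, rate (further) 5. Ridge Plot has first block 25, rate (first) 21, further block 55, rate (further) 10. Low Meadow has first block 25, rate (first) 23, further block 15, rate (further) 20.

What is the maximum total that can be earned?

Rank every tier by rate: North Farm/tier1 25 > Low Meadow/tier1 23 > Ridge Plot/tier1 21 > Low Meadow/tier2 20 > Twin Wells/tier1 19 > North Farm/tier2 12 > Ridge Plot/tier2 10 > Twin Wells/tier2 5.
North Farm/tier1 (25): +40 ; 140 left.
Low Meadow/tier1 (23): +25 ; 115 left.
Ridge Plot/tier1 (21): +25 ; 90 left.
Fill Low Meadow tier2 block (15 at 20) ; 75 left.
Twin Wells tier1 at 19: fill all 35 ; 40 left.
North Farm tier2 at 12: only 40 left, fill 40.
Total = 25×40 + 23×25 + 21×25 + 20×15 + 19×35 + 12×40 = 3545.

3545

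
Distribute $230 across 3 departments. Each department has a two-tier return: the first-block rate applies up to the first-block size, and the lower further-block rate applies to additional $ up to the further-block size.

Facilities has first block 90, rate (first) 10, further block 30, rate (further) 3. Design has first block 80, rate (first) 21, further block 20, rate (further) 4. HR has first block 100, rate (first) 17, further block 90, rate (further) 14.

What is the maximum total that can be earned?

Treat each block as its own option and order by rate: Design/T1 21 > HR/T1 17 > HR/T2 14 > Facilities/T1 10 > Design/T2 4 > Facilities/T2 3.
Fill Design T1 block (80 at 21) → 150 left.
HR/T1 (17): +100 → 50 left.
HR/T2: +50 of 90 at 14; pool empty.
Total = 21×80 + 17×100 + 14×50 = 4080.

4080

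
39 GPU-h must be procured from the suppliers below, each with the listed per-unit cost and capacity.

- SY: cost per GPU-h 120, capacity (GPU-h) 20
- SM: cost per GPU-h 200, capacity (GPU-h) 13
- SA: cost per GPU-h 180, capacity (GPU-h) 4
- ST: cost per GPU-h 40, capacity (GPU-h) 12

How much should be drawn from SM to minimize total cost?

Use suppliers in increasing cost order.
ST at 40: take all 12 GPU-h ; 27 still needed.
SY at 120: take all 20 GPU-h ; 7 still needed.
SA at 180: take all 4 GPU-h ; 3 still needed.
SM at 200: take 3 of its 13 ; requirement met.

3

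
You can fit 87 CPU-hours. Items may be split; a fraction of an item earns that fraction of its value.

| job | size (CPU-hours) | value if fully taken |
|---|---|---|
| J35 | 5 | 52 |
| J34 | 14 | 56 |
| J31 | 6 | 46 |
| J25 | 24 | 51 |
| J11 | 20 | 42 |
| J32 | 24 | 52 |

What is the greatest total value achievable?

Sort by value density: J35 52/5≈10.4, J31 46/6≈7.67, J34 56/14≈4, J32 52/24≈2.17, J25 51/24≈2.12, J11 42/20≈2.1.
Take all of J35 (5 CPU-hours, value 52) — 82 CPU-hours left.
Take all of J31 (6 CPU-hours, value 46) — 76 CPU-hours left.
J34: take in full, 14 CPU-hours for value 56 — 62 left.
Take all of J32 (24 CPU-hours, value 52) — 38 CPU-hours left.
All 24 CPU-hours of J25 fit (value 51) — 14 remain.
Fill the last 14 CPU-hours with part of J11: 14/20 of it earns 29.4.
Total value = 286.4.

286.4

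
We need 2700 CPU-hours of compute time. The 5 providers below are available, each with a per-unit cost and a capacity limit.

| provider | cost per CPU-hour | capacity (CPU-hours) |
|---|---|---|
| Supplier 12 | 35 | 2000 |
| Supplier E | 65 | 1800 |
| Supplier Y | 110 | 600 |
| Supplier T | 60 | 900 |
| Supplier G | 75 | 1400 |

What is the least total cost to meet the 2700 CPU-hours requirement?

112000

Use providers in increasing cost order.
Take 2000 from Supplier 12 at 35 — need 700 more.
Take 700 from Supplier T at 60 to finish.
Supplier E, Supplier G, Supplier Y: unused.
Cost = 2000×35 + 700×60 = 112000.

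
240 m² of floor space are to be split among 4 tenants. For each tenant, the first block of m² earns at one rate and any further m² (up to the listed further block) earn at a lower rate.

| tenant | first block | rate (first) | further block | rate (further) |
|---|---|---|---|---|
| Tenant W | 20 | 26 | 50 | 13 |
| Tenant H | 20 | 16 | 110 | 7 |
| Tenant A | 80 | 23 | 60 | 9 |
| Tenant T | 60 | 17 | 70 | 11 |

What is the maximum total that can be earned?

4460

Treat each block as its own option and order by rate: Tenant W/first 26 > Tenant A/first 23 > Tenant T/first 17 > Tenant H/first 16 > Tenant W/second 13 > Tenant T/second 11 > Tenant A/second 9 > Tenant H/second 7.
Tenant W first at 26: fill all 20 ; 220 left.
Fill Tenant A first block (80 at 23) ; 140 left.
Tenant T/first (17): +60 ; 80 left.
Fill Tenant H first block (20 at 16) ; 60 left.
Fill Tenant W second block (50 at 13) ; 10 left.
Tenant T second at 11: only 10 left, fill 10.
Total = 26×20 + 23×80 + 17×60 + 16×20 + 13×50 + 11×10 = 4460.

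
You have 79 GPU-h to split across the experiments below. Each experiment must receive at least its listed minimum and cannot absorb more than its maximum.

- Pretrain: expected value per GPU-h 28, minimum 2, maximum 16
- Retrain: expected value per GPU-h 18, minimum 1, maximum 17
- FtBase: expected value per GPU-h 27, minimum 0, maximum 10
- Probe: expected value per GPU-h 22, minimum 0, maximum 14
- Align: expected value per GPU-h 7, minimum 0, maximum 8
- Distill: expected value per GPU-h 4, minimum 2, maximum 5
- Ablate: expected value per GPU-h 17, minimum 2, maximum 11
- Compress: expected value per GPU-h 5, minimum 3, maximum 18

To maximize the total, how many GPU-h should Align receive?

Meeting every minimum uses 2+1+0+0+0+2+2+3 = 10 GPU-h, leaving 69.
Rank by expected value per GPU-h: Pretrain 28 > FtBase 27 > Probe 22 > Retrain 18 > Ablate 17 > Align 7 > Compress 5 > Distill 4.
Give Pretrain 14 more to hit its cap of 16 — 55 left.
FtBase takes 10 more to reach its cap of 10 — 45 left.
Give Probe 14 more to hit its cap of 14 — 31 left.
Retrain takes 16 more to reach its cap of 17 — 15 left.
Ablate: +9 to 11 (cap) — 6 left.
Align has room for 8 more but only 6 remain, so it gets 6.

6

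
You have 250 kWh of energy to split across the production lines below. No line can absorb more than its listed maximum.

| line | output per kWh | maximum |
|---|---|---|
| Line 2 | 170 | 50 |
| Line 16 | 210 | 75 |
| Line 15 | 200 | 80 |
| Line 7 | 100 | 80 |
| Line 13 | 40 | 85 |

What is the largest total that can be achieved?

44750

Rank by output per kWh: Line 16 210 > Line 15 200 > Line 2 170 > Line 7 100 > Line 13 40.
Give Line 16 75 to hit its cap of 75 ; 175 left.
Line 15: +80 to 80 (cap) ; 95 left.
Line 2: +50 to 50 (cap) ; 45 left.
Line 7: +45 (room for 80) → 45. Pool exhausted.
Total = 170×50 + 210×75 + 200×80 + 100×45 = 44750.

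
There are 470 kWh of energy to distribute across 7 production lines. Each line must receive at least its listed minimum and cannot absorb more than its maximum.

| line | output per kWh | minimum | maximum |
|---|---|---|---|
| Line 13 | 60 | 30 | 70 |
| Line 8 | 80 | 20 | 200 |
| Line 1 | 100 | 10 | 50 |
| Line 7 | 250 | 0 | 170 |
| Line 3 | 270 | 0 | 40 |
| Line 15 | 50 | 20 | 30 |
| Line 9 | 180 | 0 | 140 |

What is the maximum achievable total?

Meeting every minimum uses 30+20+10+0+0+20+0 = 80 kWh, leaving 390.
Rank by output per kWh: Line 3 270 > Line 7 250 > Line 9 180 > Line 1 100 > Line 8 80 > Line 13 60 > Line 15 50.
Line 3 takes 40 more to reach its cap of 40 ; 350 left.
Line 7: +170 to 170 (cap) ; 180 left.
Line 9 takes 140 more to reach its cap of 140 ; 40 left.
Line 1: +40 to 50 (cap) ; 0 left.
Total = 60×30 + 80×20 + 100×50 + 250×170 + 270×40 + 50×20 + 180×140 = 87900.

87900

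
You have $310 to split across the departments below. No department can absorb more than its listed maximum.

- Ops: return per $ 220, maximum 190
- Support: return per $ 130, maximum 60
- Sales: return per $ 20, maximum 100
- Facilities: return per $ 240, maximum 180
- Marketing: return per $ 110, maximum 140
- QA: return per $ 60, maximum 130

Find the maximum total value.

Order the departments by return per $: Facilities 240 > Ops 220 > Support 130 > Marketing 110 > QA 60 > Sales 20.
Give Facilities 180 to hit its cap of 180 ; 130 left.
Only 130 left; Ops takes them to reach 130.
Total = 220×130 + 240×180 = 71800.

71800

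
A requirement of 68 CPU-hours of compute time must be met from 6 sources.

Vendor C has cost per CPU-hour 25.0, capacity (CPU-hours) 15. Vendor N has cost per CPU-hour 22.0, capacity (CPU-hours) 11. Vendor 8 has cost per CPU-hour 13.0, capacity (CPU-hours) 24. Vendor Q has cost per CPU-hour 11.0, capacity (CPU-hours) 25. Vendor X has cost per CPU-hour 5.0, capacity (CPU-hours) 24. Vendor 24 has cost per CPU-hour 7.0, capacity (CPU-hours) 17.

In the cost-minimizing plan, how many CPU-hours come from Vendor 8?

Cheapest first:
Take 24 from Vendor X at 5.0 → need 44 more.
Vendor 24 at 7.0: take all 17 CPU-hours → 27 still needed.
Take 25 from Vendor Q at 11.0 → need 2 more.
Vendor 8 (13.0): take the remaining 2 → done.
Vendor N, Vendor C: unused.

2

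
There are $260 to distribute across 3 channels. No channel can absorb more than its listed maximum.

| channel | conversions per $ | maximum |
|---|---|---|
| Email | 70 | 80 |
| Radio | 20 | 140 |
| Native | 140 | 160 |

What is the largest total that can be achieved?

Order the channels by conversions per $: Native 140 > Email 70 > Radio 20.
Native: +160 to 160 (cap) ; 100 left.
Email takes 80 to reach its cap of 80 ; 20 left.
Radio: +20 (room for 140) → 20. Pool exhausted.
Total = 70×80 + 20×20 + 140×160 = 28400.

28400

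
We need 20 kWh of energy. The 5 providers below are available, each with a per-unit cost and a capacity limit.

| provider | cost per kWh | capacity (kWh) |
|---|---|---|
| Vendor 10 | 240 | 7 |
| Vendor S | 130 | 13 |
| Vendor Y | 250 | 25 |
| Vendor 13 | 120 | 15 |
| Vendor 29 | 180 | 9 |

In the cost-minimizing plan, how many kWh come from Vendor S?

Cheapest first:
Take 15 from Vendor 13 at 120 ; need 5 more.
Vendor S (130): take the remaining 5 ; done.
Vendor 29, Vendor 10, Vendor Y: unused.

5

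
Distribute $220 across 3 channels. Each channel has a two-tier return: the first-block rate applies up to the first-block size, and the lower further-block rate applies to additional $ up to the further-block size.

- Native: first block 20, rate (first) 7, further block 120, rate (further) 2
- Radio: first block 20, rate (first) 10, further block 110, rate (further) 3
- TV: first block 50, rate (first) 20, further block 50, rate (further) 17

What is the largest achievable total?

Treat each block as its own option and order by rate: TV/T1 20 > TV/T2 17 > Radio/T1 10 > Native/T1 7 > Radio/T2 3 > Native/T2 2.
TV T1 at 20: fill all 50 — 170 left.
TV/T2 (17): +50 — 120 left.
Radio T1 at 10: fill all 20 — 100 left.
Native/T1 (7): +20 — 80 left.
Radio T2 at 3: only 80 left, fill 80.
Total = 20×50 + 17×50 + 10×20 + 7×20 + 3×80 = 2430.

2430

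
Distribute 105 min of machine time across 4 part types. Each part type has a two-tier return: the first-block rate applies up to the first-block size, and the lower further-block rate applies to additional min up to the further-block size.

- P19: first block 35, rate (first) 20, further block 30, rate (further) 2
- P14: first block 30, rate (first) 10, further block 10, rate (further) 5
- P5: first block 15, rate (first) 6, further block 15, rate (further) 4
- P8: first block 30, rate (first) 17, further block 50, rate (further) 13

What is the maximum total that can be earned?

1730

Order all 8 blocks by rate: P19/tier1 20 > P8/tier1 17 > P8/tier2 13 > P14/tier1 10 > P5/tier1 6 > P14/tier2 5 > P5/tier2 4 > P19/tier2 2.
P19 tier1 at 20: fill all 35 — 70 left.
P8/tier1 (17): +30 — 40 left.
P8 tier2 at 13: only 40 left, fill 40.
Total = 20×35 + 17×30 + 13×40 = 1730.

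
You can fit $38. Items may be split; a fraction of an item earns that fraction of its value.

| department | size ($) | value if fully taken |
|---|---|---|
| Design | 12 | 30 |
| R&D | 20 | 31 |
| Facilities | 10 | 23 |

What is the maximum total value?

77.8

Rank by value-to-size ratio: Design 30/12≈2.5, Facilities 23/10≈2.3, R&D 31/20≈1.55.
All 12 $ of Design fit (value 30) → 26 remain.
All 10 $ of Facilities fit (value 23) → 16 remain.
16 $ left: a 16/20 share of R&D gives 31×16/20 = 24.8.
Total value = 77.8.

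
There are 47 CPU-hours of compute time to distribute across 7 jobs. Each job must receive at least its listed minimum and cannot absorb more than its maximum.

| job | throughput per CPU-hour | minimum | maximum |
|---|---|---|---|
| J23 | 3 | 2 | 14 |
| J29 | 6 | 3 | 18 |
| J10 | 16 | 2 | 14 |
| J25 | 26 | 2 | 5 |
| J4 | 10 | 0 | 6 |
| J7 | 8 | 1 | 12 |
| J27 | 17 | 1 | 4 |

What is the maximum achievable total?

608

Meeting every minimum uses 2+3+2+2+0+1+1 = 11 CPU-hours, leaving 36.
Highest throughput per CPU-hour first: J25 26 > J27 17 > J10 16 > J4 10 > J7 8 > J29 6 > J23 3.
J25: +3 to 5 (cap) → 33 left.
J27: +3 to 4 (cap) → 30 left.
J10 takes 12 more to reach its cap of 14 → 18 left.
Give J4 6 more to hit its cap of 6 → 12 left.
J7 takes 11 more to reach its cap of 12 → 1 left.
Only 1 left; J29 takes them to reach 4.
Total = 3×2 + 6×4 + 16×14 + 26×5 + 10×6 + 8×12 + 17×4 = 608.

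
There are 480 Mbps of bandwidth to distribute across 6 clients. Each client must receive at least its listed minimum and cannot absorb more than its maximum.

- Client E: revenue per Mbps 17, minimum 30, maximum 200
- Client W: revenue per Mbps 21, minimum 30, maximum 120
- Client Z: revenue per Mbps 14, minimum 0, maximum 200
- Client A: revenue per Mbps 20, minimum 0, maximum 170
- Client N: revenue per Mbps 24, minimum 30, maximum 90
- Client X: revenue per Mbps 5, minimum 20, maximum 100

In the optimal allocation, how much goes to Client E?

80

Meeting every minimum uses 30+30+0+0+30+20 = 110 Mbps, leaving 370.
Rank by revenue per Mbps: Client N 24 > Client W 21 > Client A 20 > Client E 17 > Client Z 14 > Client X 5.
Client N takes 60 more to reach its cap of 90 — 310 left.
Client W takes 90 more to reach its cap of 120 — 220 left.
Client A takes 170 more to reach its cap of 170 — 50 left.
Client E: +50 (room for 170) → 80. Pool exhausted.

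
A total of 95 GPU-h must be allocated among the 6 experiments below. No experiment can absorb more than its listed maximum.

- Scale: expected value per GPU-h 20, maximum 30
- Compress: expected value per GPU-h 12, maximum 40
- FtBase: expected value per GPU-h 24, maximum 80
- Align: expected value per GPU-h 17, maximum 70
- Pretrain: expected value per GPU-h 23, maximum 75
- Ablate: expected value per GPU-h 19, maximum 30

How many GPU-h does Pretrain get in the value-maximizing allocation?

15

Order the experiments by expected value per GPU-h: FtBase 24 > Pretrain 23 > Scale 20 > Ablate 19 > Align 17 > Compress 12.
Give FtBase 80 to hit its cap of 80 → 15 left.
Pretrain: +15 (room for 75) → 15. Pool exhausted.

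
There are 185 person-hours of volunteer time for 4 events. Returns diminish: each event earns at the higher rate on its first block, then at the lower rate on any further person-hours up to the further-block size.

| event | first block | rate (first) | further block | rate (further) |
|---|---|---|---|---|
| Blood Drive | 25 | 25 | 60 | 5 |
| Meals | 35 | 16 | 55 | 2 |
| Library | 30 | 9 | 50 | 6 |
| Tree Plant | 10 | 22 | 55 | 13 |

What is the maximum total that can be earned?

2570

Rank every tier by rate: Blood Drive/tier1 25 > Tree Plant/tier1 22 > Meals/tier1 16 > Tree Plant/tier2 13 > Library/tier1 9 > Library/tier2 6 > Blood Drive/tier2 5 > Meals/tier2 2.
Fill Blood Drive tier1 block (25 at 25) — 160 left.
Tree Plant/tier1 (22): +10 — 150 left.
Meals/tier1 (16): +35 — 115 left.
Tree Plant/tier2 (13): +55 — 60 left.
Library tier1 at 9: fill all 30 — 30 left.
Library/tier2: +30 of 50 at 6; pool empty.
Total = 25×25 + 22×10 + 16×35 + 13×55 + 9×30 + 6×30 = 2570.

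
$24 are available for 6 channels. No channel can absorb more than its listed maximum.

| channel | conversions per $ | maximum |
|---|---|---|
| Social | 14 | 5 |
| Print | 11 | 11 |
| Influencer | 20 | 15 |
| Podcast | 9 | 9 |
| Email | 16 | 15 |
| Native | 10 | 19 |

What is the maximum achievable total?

444

Rank by conversions per $: Influencer 20 > Email 16 > Social 14 > Print 11 > Native 10 > Podcast 9.
Give Influencer 15 to hit its cap of 15 — 9 left.
Only 9 left; Email takes them to reach 9.
Total = 20×15 + 16×9 = 444.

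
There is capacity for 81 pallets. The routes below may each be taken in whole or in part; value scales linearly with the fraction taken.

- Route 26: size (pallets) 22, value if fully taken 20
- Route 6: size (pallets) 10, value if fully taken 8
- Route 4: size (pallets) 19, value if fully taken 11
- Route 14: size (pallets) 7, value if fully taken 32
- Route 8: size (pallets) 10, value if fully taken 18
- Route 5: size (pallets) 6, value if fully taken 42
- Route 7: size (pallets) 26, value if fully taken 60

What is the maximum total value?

Best value per unit of size first: Route 5 42/6≈7, Route 14 32/7≈4.57, Route 7 60/26≈2.31, Route 8 18/10≈1.8, Route 26 20/22≈0.909, Route 6 8/10≈0.8, Route 4 11/19≈0.579.
All 6 pallets of Route 5 fit (value 42) — 75 remain.
Take all of Route 14 (7 pallets, value 32) — 68 pallets left.
All 26 pallets of Route 7 fit (value 60) — 42 remain.
Take all of Route 8 (10 pallets, value 18) — 32 pallets left.
Take all of Route 26 (22 pallets, value 20) — 10 pallets left.
Route 6: take in full, 10 pallets for value 8 — 0 left.
Total value = 180.

180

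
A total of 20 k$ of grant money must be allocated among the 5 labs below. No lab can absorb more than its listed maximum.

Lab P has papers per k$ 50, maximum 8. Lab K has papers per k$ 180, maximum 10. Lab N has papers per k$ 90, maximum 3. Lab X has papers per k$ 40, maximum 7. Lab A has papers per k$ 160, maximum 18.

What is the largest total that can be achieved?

3400

Order the labs by papers per k$: Lab K 180 > Lab A 160 > Lab N 90 > Lab P 50 > Lab X 40.
Lab K: +10 to 10 (cap) → 10 left.
Lab A has room for 18 but only 10 remain, so it gets 10.
Total = 180×10 + 160×10 = 3400.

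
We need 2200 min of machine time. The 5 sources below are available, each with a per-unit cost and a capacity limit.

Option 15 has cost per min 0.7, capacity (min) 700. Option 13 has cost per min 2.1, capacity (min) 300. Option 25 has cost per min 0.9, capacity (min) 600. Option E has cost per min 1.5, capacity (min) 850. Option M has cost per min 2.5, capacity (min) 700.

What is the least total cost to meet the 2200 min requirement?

Fill from the cheapest source first.
Option 15 (0.7): use full 700 — 1500 min to go.
Option 25 at 0.9: take all 600 min — 900 still needed.
Option E (1.5): use full 850 — 50 min to go.
Option 13 at 2.1: take 50 of its 300 — requirement met.
Option M: unused.
Cost = 700×0.7 + 600×0.9 + 850×1.5 + 50×2.1 = 2410.

2410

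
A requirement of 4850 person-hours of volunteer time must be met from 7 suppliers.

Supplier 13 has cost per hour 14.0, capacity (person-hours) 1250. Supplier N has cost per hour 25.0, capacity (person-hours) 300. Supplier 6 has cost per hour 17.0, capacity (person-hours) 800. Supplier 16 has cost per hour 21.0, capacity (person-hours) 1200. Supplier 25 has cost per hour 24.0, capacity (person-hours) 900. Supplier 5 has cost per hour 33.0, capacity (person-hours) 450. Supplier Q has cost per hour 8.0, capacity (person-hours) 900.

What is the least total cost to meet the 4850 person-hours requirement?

80300

Cheapest first:
Supplier Q (8.0): use full 900 — 3950 person-hours to go.
Supplier 13 at 14.0: take all 1250 person-hours — 2700 still needed.
Supplier 6 at 17.0: take all 800 person-hours — 1900 still needed.
Take 1200 from Supplier 16 at 21.0 — need 700 more.
Take 700 from Supplier 25 at 24.0 to finish.
Supplier N, Supplier 5: unused.
Cost = 900×8.0 + 1250×14.0 + 800×17.0 + 1200×21.0 + 700×24.0 = 80300.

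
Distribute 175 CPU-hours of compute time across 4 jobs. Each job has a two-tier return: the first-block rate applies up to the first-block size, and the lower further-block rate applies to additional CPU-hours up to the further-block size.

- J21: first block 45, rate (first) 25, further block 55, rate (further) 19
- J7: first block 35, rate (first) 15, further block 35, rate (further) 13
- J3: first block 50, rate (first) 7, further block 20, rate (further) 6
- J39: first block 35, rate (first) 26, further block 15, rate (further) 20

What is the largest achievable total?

Rank every tier by rate: J39/tier1 26 > J21/tier1 25 > J39/tier2 20 > J21/tier2 19 > J7/tier1 15 > J7/tier2 13 > J3/tier1 7 > J3/tier2 6.
Fill J39 tier1 block (35 at 26) → 140 left.
J21/tier1 (25): +45 → 95 left.
Fill J39 tier2 block (15 at 20) → 80 left.
J21/tier2 (19): +55 → 25 left.
J7 tier1 at 15: only 25 left, fill 25.
Total = 26×35 + 25×45 + 20×15 + 19×55 + 15×25 = 3755.

3755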